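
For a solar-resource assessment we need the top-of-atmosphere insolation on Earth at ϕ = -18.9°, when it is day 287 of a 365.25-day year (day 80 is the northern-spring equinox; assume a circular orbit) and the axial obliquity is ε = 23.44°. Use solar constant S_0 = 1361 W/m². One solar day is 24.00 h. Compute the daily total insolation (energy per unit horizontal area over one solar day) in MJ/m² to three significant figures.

Solar longitude: L_s = 360° × (287 − 80)/365.25 = 204.025°.
sin δ = sin 23.44° × sin 204.025° = -0.16195, so δ = -9.320°.
cos h₀ = −tan(-18.9°) tan(-9.320°) = -0.0562, h₀ = 1.6270 rad.
Bracket: h₀ sin ϕ sin δ + cos ϕ cos δ sin h₀ = 1.6270×-0.32392×-0.16195 + 0.94609×0.98680×0.99842 = 0.085351 + 0.932127 = 1.017478.
Q̄ = (S_0/π) × [bracket] = (1361/π) × 1.017478 = 440.79 W/m².
Daily total = Q̄ × 24.00 h × 3600 s/h = 440.79 × 24.00 × 3600 / 10⁶ = 38.08 MJ/m².

38.1 MJ/m²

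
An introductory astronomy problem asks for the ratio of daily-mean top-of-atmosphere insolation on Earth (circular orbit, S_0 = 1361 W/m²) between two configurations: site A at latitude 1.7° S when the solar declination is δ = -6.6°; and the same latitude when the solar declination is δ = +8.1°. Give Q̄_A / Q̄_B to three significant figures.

Q̄_A / Q̄_B ≈ 1.02

— Configuration A (ϕ=-1.7°):
cos h₀ = −tan(-1.7°) tan(-6.600°) = -0.0034, h₀ = 1.5742 rad.
Bracket: h₀ sin ϕ sin δ + cos ϕ cos δ sin h₀ = 1.5742×-0.02967×-0.11494 + 0.99956×0.99337×0.99999 = 0.005368 + 0.992923 = 0.998291.
Q̄ = (S_0/π) × [bracket] = (1361/π) × 0.998291 = 432.48 W/m².
— Configuration B (ϕ=-1.7°):
cos h₀ = −tan(-1.7°) tan(+8.100°) = 0.0042, h₀ = 1.5666 rad.
Bracket: h₀ sin ϕ sin δ + cos ϕ cos δ sin h₀ = 1.5666×-0.02967×0.14090 + 0.99956×0.99002×0.99999 = -0.006549 + 0.989574 = 0.983025.
Q̄ = (S_0/π) × [bracket] = (1361/π) × 0.983025 = 425.87 W/m².
Ratio Q̄_A / Q̄_B = 432.48 / 425.87 = 1.016.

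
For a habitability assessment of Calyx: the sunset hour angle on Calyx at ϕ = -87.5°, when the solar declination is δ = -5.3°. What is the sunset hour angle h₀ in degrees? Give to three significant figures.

h₀ = 180°

Sunrise equation: cos h₀ = −tan ϕ · tan δ = -2.1247 ≤ −1, so the host star never sets (polar day) and h₀ = π.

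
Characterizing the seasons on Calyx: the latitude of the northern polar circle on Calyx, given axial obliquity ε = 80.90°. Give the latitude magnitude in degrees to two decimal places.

9.10°

The polar circle is the lowest latitude that experiences at least one full rotation of continuous daylight at the northern-summer solstice; it lies at |φ| = 90° − ε = 90° − 80.90° = 9.10°.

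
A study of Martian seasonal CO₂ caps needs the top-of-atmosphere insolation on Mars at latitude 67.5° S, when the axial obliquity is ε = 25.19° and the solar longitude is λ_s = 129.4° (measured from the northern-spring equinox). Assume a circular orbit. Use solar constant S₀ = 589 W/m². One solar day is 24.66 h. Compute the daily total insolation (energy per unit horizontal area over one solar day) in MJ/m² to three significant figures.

Solar declination: sin δ = sin ε · sin λ_s = sin 25.19° × sin 129.4° = 0.32889, so δ = +19.202°.
cos H₀ = −tan(-67.5°) tan(+19.202°) = 0.8408, H₀ = 0.5721 rad.
Bracket: H₀ sin φ sin δ + cos φ cos δ sin H₀ = 0.5721×-0.92388×0.32889 + 0.38268×0.94437×0.54136 = -0.173835 + 0.195643 = 0.021808.
Q̄ = (S₀/π) × [bracket] = (589/π) × 0.021808 = 4.0887 W/m².
Daily total = Q̄ × 24.66 h × 3600 s/h = 4.0887 × 24.66 × 3600 / 10⁶ = 0.3630 MJ/m².

0.363 MJ/m²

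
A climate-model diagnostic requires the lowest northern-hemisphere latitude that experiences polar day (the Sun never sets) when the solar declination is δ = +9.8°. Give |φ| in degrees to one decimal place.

Polar day requires cos H₀ = −tan φ tan δ ≤ −1, i.e. tan φ tan δ ≥ 1.
The boundary is |tan φ| · |tan δ| = 1, so |φ| = 90° − |δ| = 90° − 9.8° = 80.2° in the northern hemisphere.

|φ| = 80.2°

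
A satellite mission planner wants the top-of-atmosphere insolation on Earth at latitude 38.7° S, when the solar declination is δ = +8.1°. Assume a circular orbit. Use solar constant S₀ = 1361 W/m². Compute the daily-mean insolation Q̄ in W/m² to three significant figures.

Q̄ ≈ 277 W/m²

cos H₀ = −tan(-38.7°) tan(+8.100°) = 0.1140, H₀ = 1.4565 rad.
Bracket: H₀ sin φ sin δ + cos φ cos δ sin H₀ = 1.4565×-0.62524×0.14090 + 0.78043×0.99002×0.99348 = -0.128312 + 0.767604 = 0.639292.
Q̄ = (S₀/π) × [bracket] = (1361/π) × 0.639292 = 277.0 W/m².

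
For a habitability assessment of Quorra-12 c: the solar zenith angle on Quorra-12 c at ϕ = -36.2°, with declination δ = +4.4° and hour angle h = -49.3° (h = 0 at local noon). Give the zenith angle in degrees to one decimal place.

cos θ_z = sin ϕ sin δ + cos ϕ cos δ cos h = -0.045311 + 0.524667 = 0.479356.
θ_z = arccos(0.479356) = 61.4°.

θ_z = 61.4°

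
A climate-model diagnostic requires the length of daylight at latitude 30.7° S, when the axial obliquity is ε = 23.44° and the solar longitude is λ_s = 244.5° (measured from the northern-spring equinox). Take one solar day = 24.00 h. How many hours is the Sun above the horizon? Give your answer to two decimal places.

13.76 h

Solar declination: sin δ = sin ε · sin λ_s = sin 23.44° × sin 244.5° = -0.35904, so δ = -21.041°.
cos H₀ = −tan φ · tan δ = −tan(-30.7°) × tan(-21.041°) = -0.2284, so H₀ = 1.8012 rad = 103.20°.
Daylight = 2H₀/(2π) × 24.00 h = (1.8012/π) × 24.00 = 13.76 h.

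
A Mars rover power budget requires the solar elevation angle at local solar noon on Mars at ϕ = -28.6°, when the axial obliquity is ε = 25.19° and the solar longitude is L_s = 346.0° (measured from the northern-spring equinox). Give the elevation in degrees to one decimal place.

67.3°

Solar declination: sin δ = sin ε · sin L_s = sin 25.19° × sin 346.0° = -0.10297, so δ = -5.910°.
At local noon the hour angle is zero, so the zenith angle equals |ϕ − δ| = |-28.6° − (-5.910°)| = 22.690°.
Elevation = 90° − 22.690° = 67.3°.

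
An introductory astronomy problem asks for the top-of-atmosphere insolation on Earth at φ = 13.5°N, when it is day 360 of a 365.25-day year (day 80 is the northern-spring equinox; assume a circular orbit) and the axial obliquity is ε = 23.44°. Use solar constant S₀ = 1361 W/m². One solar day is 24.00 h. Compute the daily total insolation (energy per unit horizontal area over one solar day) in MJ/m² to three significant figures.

28.2 MJ/m²

Solar longitude: λ_s = 360° × (360 − 80)/365.25 = 275.975°.
sin δ = sin 23.44° × sin 275.975° = -0.39563, so δ = -23.305°.
cos H₀ = −tan(+13.5°) tan(-23.305°) = 0.1034, H₀ = 1.4672 rad.
Bracket: H₀ sin φ sin δ + cos φ cos δ sin H₀ = 1.4672×0.23345×-0.39563 + 0.97237×0.91841×0.99464 = -0.135510 + 0.888248 = 0.752738.
Q̄ = (S₀/π) × [bracket] = (1361/π) × 0.752738 = 326.10 W/m².
Daily total = Q̄ × 24.00 h × 3600 s/h = 326.10 × 24.00 × 3600 / 10⁶ = 28.18 MJ/m².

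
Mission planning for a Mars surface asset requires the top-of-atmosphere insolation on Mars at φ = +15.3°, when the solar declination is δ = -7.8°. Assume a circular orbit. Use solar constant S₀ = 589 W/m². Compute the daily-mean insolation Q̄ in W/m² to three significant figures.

cos H₀ = −tan(+15.3°) tan(-7.800°) = 0.0375, H₀ = 1.5333 rad.
Bracket: H₀ sin φ sin δ + cos φ cos δ sin H₀ = 1.5333×0.26387×-0.13572 + 0.96456×0.99075×0.99930 = -0.054911 + 0.954969 = 0.900058.
Q̄ = (S₀/π) × [bracket] = (589/π) × 0.900058 = 168.7 W/m².

Q̄ ≈ 169 W/m²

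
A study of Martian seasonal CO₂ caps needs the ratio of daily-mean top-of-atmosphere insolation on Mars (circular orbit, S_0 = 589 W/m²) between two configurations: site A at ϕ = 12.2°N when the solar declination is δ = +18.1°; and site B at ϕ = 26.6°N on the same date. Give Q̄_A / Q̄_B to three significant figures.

— Configuration A (ϕ=+12.2°):
cos h₀ = −tan(+12.2°) tan(+18.100°) = -0.0707, h₀ = 1.6415 rad.
Bracket: h₀ sin ϕ sin δ + cos ϕ cos δ sin h₀ = 1.6415×0.21132×0.31068 + 0.97742×0.95052×0.99750 = 0.107769 + 0.926735 = 1.034504.
Q̄ = (S_0/π) × [bracket] = (589/π) × 1.034504 = 193.95 W/m².
— Configuration B (ϕ=+26.6°):
cos h₀ = −tan(+26.6°) tan(+18.100°) = -0.1637, h₀ = 1.7352 rad.
Bracket: h₀ sin ϕ sin δ + cos ϕ cos δ sin h₀ = 1.7352×0.44776×0.31068 + 0.89415×0.95052×0.98651 = 0.241384 + 0.838442 = 1.079826.
Q̄ = (S_0/π) × [bracket] = (589/π) × 1.079826 = 202.45 W/m².
Ratio Q̄_A / Q̄_B = 193.95 / 202.45 = 0.9580.

Q̄_A / Q̄_B ≈ 0.958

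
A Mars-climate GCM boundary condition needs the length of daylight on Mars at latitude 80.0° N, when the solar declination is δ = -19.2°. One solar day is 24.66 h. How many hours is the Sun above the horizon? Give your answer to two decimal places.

cos H₀ = −tan φ · tan δ = 1.9749 ≥ 1, so the Sun never rises (polar night) and H₀ = 0.
Daylight = 2H₀/(2π) × 24.66 h = (0.0000/π) × 24.66 = 0.00 h.

0.00 h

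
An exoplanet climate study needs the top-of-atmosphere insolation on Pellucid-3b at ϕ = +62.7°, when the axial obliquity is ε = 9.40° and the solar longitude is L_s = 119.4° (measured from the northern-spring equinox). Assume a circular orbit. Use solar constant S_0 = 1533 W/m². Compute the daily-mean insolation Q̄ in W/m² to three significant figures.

Solar declination: sin δ = sin ε · sin L_s = sin 9.40° × sin 119.4° = 0.14229, so δ = +8.180°.
cos h₀ = −tan(+62.7°) tan(+8.180°) = -0.2785, h₀ = 1.8530 rad.
Bracket: h₀ sin ϕ sin δ + cos ϕ cos δ sin h₀ = 1.8530×0.88862×0.14229 + 0.45865×0.98982×0.96043 = 0.234297 + 0.436017 = 0.670314.
Q̄ = (S_0/π) × [bracket] = (1533/π) × 0.670314 = 327.1 W/m².

Q̄ ≈ 327 W/m²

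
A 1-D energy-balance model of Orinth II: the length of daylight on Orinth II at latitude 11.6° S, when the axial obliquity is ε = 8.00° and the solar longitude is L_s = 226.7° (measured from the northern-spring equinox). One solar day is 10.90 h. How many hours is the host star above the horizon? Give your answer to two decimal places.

Solar declination: sin δ = sin ε · sin L_s = sin 8.00° × sin 226.7° = -0.10129, so δ = -5.813°.
cos h₀ = −tan ϕ · tan δ = −tan(-11.6°) × tan(-5.813°) = -0.0209, so h₀ = 1.5917 rad = 91.20°.
Daylight = 2h₀/(2π) × 10.90 h = (1.5917/π) × 10.90 = 5.52 h.

5.52 h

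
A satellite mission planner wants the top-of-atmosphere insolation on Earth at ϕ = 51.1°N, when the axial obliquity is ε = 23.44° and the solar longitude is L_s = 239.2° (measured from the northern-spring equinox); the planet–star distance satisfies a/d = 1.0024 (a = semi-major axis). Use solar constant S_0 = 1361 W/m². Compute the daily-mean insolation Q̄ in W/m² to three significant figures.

Solar declination: sin δ = sin ε · sin L_s = sin 23.44° × sin 239.2° = -0.34168, so δ = -19.980°.
cos h₀ = −tan(+51.1°) tan(-19.980°) = 0.4506, h₀ = 1.1034 rad.
Bracket: h₀ sin ϕ sin δ + cos ϕ cos δ sin h₀ = 1.1034×0.77824×-0.34168 + 0.62796×0.93981×0.89274 = -0.293404 + 0.526862 = 0.233458.
Inverse-square distance factor (a/d)² = 1.0024² = 1.004806.
Q̄ = (S_0/π) × 1.004806 × [bracket] = (1361/π) × 1.004806 × 0.233458 = 101.6 W/m².

Q̄ ≈ 102 W/m²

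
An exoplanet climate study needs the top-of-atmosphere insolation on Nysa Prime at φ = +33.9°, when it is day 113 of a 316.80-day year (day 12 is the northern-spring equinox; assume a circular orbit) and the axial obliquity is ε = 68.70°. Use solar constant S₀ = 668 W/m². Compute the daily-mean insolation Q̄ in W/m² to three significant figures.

Q̄ ≈ 315 W/m²

Solar longitude: λ_s = 360° × (113 − 12)/316.80 = 114.773°.
sin δ = sin 68.70° × sin 114.773° = 0.84595, so δ = +57.774°.
cos H₀ = −tan(+33.9°) tan(+57.774°) = -1.0660 ≤ −1 ⇒ polar day, H₀ = π.
Bracket: H₀ sin φ sin δ + cos φ cos δ sin H₀ = 3.1416×0.55775×0.84595 + 0.83001×0.53326×0.00000 = 1.482297 + 0.000000 = 1.482297.
Q̄ = (S₀/π) × [bracket] = (668/π) × 1.482297 = 315.2 W/m².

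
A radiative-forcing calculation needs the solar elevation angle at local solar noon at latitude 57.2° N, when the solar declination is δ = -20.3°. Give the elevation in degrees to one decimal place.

12.5°

At local noon the hour angle is zero, so the zenith angle equals |ϕ − δ| = |+57.2° − (-20.300°)| = 77.500°.
Elevation = 90° − 77.500° = 12.5°.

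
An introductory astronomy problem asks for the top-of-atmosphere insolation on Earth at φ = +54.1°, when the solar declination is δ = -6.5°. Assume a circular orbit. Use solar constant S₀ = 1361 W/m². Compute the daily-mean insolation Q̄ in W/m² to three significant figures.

cos H₀ = −tan(+54.1°) tan(-6.500°) = 0.1574, H₀ = 1.4127 rad.
Bracket: H₀ sin φ sin δ + cos φ cos δ sin H₀ = 1.4127×0.81004×-0.11320 + 0.58637×0.99357×0.98754 = -0.129540 + 0.575340 = 0.445800.
Q̄ = (S₀/π) × [bracket] = (1361/π) × 0.445800 = 193.1 W/m².

Q̄ ≈ 193 W/m²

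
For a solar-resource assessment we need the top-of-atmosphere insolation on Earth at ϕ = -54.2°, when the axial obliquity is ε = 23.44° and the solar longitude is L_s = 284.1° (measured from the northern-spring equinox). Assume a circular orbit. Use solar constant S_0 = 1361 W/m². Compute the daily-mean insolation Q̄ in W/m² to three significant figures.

Q̄ ≈ 487 W/m²

Solar declination: sin δ = sin ε · sin L_s = sin 23.44° × sin 284.1° = -0.38580, so δ = -22.694°.
cos h₀ = −tan(-54.2°) tan(-22.694°) = -0.5798, h₀ = 2.1893 rad.
Bracket: h₀ sin ϕ sin δ + cos ϕ cos δ sin h₀ = 2.1893×-0.81106×-0.38580 + 0.58496×0.92258×0.81474 = 0.685047 + 0.439693 = 1.124740.
Q̄ = (S_0/π) × [bracket] = (1361/π) × 1.124740 = 487.3 W/m².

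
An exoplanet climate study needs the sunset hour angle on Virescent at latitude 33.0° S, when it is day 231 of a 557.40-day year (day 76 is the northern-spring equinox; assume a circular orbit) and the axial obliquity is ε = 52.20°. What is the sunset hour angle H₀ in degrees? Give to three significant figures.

Solar longitude: λ_s = 360° × (231 − 76)/557.40 = 100.108°.
sin δ = sin 52.20° × sin 100.108° = 0.77789, so δ = +51.068°.
cos H₀ = −tan φ · tan δ = −tan(-33.0°) × tan(+51.068°) = 0.8039, so H₀ = 0.6370 rad = 36.50°.

H₀ = 36.5°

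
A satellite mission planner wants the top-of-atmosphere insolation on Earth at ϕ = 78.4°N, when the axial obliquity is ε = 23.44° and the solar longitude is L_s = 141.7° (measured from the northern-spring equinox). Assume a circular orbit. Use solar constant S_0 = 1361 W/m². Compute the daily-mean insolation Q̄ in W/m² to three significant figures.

Solar declination: sin δ = sin ε · sin L_s = sin 23.44° × sin 141.7° = 0.24654, so δ = +14.273°.
cos h₀ = −tan(+78.4°) tan(+14.273°) = -1.2393 ≤ −1 ⇒ polar day, h₀ = π.
Bracket: h₀ sin ϕ sin δ + cos ϕ cos δ sin h₀ = 3.1416×0.97958×0.24654 + 0.20108×0.96913×0.00000 = 0.758714 + 0.000000 = 0.758714.
Q̄ = (S_0/π) × [bracket] = (1361/π) × 0.758714 = 328.7 W/m².

Q̄ ≈ 329 W/m²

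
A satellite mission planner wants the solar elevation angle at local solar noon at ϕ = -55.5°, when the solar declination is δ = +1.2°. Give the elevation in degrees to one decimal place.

33.3°

At local noon the hour angle is zero, so the zenith angle equals |ϕ − δ| = |-55.5° − (+1.200°)| = 56.700°.
Elevation = 90° − 56.700° = 33.3°.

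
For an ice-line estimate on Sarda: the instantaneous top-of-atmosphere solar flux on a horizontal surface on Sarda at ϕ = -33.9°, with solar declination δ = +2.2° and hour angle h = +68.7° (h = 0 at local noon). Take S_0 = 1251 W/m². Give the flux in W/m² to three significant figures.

cos θ_z = sin ϕ sin δ + cos ϕ cos δ cos h = -0.021411 + 0.301281 = 0.279870.
Flux = S_0 · cos θ_z = 1251 × 0.279870 = 350.1 W/m².

350 W/m²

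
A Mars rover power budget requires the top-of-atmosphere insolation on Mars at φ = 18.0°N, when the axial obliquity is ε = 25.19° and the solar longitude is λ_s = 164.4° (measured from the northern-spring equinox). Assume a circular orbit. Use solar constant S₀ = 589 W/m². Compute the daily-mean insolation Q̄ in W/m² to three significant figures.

Solar declination: sin δ = sin ε · sin λ_s = sin 25.19° × sin 164.4° = 0.11446, so δ = +6.572°.
cos H₀ = −tan(+18.0°) tan(+6.572°) = -0.0374, H₀ = 1.6082 rad.
Bracket: H₀ sin φ sin δ + cos φ cos δ sin H₀ = 1.6082×0.30902×0.11446 + 0.95106×0.99343×0.99930 = 0.056883 + 0.944150 = 1.001033.
Q̄ = (S₀/π) × [bracket] = (589/π) × 1.001033 = 187.7 W/m².

Q̄ ≈ 188 W/m²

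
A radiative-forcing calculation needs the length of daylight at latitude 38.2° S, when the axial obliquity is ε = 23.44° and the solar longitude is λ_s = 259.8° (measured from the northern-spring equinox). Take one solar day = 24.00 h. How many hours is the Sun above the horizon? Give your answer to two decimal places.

Solar declination: sin δ = sin ε · sin λ_s = sin 23.44° × sin 259.8° = -0.39150, so δ = -23.048°.
cos H₀ = −tan φ · tan δ = −tan(-38.2°) × tan(-23.048°) = -0.3348, so H₀ = 1.9122 rad = 109.56°.
Daylight = 2H₀/(2π) × 24.00 h = (1.9122/π) × 24.00 = 14.61 h.

14.61 h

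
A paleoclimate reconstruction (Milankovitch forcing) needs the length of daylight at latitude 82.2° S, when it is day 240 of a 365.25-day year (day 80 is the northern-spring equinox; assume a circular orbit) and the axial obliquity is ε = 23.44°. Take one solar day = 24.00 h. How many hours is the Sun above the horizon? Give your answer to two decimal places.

0.00 h

Solar longitude: L_s = 360° × (240 − 80)/365.25 = 157.700°.
sin δ = sin 23.44° × sin 157.700° = 0.15094, so δ = +8.682°.
cos h₀ = −tan ϕ · tan δ = 1.1147 ≥ 1, so the Sun never rises (polar night) and h₀ = 0.
Daylight = 2h₀/(2π) × 24.00 h = (0.0000/π) × 24.00 = 0.00 h.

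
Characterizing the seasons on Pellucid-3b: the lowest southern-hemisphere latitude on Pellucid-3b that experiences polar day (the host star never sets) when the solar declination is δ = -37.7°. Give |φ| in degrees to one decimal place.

Polar day requires cos H₀ = −tan φ tan δ ≤ −1, i.e. tan φ tan δ ≥ 1.
The boundary is |tan φ| · |tan δ| = 1, so |φ| = 90° − |δ| = 90° − 37.7° = 52.3° in the southern hemisphere.

|φ| = 52.3°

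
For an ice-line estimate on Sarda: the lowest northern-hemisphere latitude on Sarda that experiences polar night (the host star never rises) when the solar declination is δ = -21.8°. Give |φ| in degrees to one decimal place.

Polar night requires cos H₀ = −tan φ tan δ ≥ 1, i.e. tan φ tan δ ≤ −1.
The boundary is |tan φ| · |tan δ| = 1, so |φ| = 90° − |δ| = 90° − 21.8° = 68.2° in the northern hemisphere.

|φ| = 68.2°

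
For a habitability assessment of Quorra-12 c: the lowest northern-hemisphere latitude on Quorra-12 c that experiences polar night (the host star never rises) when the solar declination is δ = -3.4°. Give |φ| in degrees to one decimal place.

|φ| = 86.6°

Polar night requires cos H₀ = −tan φ tan δ ≥ 1, i.e. tan φ tan δ ≤ −1.
The boundary is |tan φ| · |tan δ| = 1, so |φ| = 90° − |δ| = 90° − 3.4° = 86.6° in the northern hemisphere.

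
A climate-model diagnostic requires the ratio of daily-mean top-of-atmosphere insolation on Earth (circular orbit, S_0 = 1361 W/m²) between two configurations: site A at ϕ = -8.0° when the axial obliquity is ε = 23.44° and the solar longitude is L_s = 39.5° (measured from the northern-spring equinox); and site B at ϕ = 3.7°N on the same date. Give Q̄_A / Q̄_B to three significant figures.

— Configuration A (ϕ=-8.0°):
Solar declination: sin δ = sin ε · sin L_s = sin 23.44° × sin 39.5° = 0.25302, so δ = +14.657°.
cos h₀ = −tan(-8.0°) tan(+14.657°) = 0.0368, h₀ = 1.5340 rad.
Bracket: h₀ sin ϕ sin δ + cos ϕ cos δ sin h₀ = 1.5340×-0.13917×0.25302 + 0.99027×0.96746×0.99932 = -0.054016 + 0.957395 = 0.903379.
Q̄ = (S_0/π) × [bracket] = (1361/π) × 0.903379 = 391.36 W/m².
— Configuration B (ϕ=+3.7°):
cos h₀ = −tan(+3.7°) tan(+14.657°) = -0.0169, h₀ = 1.5877 rad.
Bracket: h₀ sin ϕ sin δ + cos ϕ cos δ sin h₀ = 1.5877×0.06453×0.25302 + 0.99792×0.96746×0.99986 = 0.025923 + 0.965313 = 0.991236.
Q̄ = (S_0/π) × [bracket] = (1361/π) × 0.991236 = 429.42 W/m².
Ratio Q̄_A / Q̄_B = 391.36 / 429.42 = 0.9114.

Q̄_A / Q̄_B ≈ 0.911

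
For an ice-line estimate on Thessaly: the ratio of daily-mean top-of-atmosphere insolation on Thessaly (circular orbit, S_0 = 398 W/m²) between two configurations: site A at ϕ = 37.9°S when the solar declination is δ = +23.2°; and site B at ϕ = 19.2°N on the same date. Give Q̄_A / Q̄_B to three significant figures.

— Configuration A (ϕ=-37.9°):
cos h₀ = −tan(-37.9°) tan(+23.200°) = 0.3337, h₀ = 1.2306 rad.
Bracket: h₀ sin ϕ sin δ + cos ϕ cos δ sin h₀ = 1.2306×-0.61429×0.39394 + 0.78908×0.91914×0.94269 = -0.297797 + 0.683709 = 0.385912.
Q̄ = (S_0/π) × [bracket] = (398/π) × 0.385912 = 48.890 W/m².
— Configuration B (ϕ=+19.2°):
cos h₀ = −tan(+19.2°) tan(+23.200°) = -0.1493, h₀ = 1.7206 rad.
Bracket: h₀ sin ϕ sin δ + cos ϕ cos δ sin h₀ = 1.7206×0.32887×0.39394 + 0.94438×0.91914×0.98880 = 0.222912 + 0.858296 = 1.081208.
Q̄ = (S_0/π) × [bracket] = (398/π) × 1.081208 = 136.98 W/m².
Ratio Q̄_A / Q̄_B = 48.890 / 136.98 = 0.3569.

Q̄_A / Q̄_B ≈ 0.357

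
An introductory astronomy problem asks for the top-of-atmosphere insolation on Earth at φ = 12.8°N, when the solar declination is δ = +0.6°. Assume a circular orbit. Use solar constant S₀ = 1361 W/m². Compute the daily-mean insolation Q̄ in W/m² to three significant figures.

Q̄ ≈ 424 W/m²

cos H₀ = −tan(+12.8°) tan(+0.600°) = -0.0024, H₀ = 1.5732 rad.
Bracket: H₀ sin φ sin δ + cos φ cos δ sin H₀ = 1.5732×0.22155×0.01047 + 0.97515×0.99995×1.00000 = 0.003649 + 0.975101 = 0.978750.
Q̄ = (S₀/π) × [bracket] = (1361/π) × 0.978750 = 424.0 W/m².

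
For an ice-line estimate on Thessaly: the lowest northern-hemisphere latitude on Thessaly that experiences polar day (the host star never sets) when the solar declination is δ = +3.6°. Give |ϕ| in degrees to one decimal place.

|ϕ| = 86.4°

Polar day requires cos h₀ = −tan ϕ tan δ ≤ −1, i.e. tan ϕ tan δ ≥ 1.
The boundary is |tan ϕ| · |tan δ| = 1, so |ϕ| = 90° − |δ| = 90° − 3.6° = 86.4° in the northern hemisphere.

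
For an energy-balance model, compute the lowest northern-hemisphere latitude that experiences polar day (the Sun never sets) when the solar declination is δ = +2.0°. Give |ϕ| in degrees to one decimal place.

Polar day requires cos h₀ = −tan ϕ tan δ ≤ −1, i.e. tan ϕ tan δ ≥ 1.
The boundary is |tan ϕ| · |tan δ| = 1, so |ϕ| = 90° − |δ| = 90° − 2.0° = 88.0° in the northern hemisphere.

|ϕ| = 88.0°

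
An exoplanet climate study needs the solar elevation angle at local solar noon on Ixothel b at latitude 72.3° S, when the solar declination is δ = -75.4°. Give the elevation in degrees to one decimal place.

At local noon the hour angle is zero, so the zenith angle equals |φ − δ| = |-72.3° − (-75.400°)| = 3.100°.
Elevation = 90° − 3.100° = 86.9°.

86.9°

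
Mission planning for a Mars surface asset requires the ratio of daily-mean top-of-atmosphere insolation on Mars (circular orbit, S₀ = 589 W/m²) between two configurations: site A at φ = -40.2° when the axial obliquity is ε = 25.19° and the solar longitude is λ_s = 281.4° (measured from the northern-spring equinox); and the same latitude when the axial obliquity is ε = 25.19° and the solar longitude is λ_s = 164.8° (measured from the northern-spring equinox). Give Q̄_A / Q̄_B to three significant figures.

— Configuration A (φ=-40.2°):
Solar declination: sin δ = sin ε · sin λ_s = sin 25.19° × sin 281.4° = -0.41722, so δ = -24.659°.
cos H₀ = −tan(-40.2°) tan(-24.659°) = -0.3880, H₀ = 1.9692 rad.
Bracket: H₀ sin φ sin δ + cos φ cos δ sin H₀ = 1.9692×-0.64546×-0.41722 + 0.76380×0.90880×0.92168 = 0.530303 + 0.639776 = 1.170079.
Q̄ = (S₀/π) × [bracket] = (589/π) × 1.170079 = 219.37 W/m².
— Configuration B (φ=-40.2°):
Solar declination: sin δ = sin ε · sin λ_s = sin 25.19° × sin 164.8° = 0.11159, so δ = +6.407°.
cos H₀ = −tan(-40.2°) tan(+6.407°) = 0.0949, H₀ = 1.4758 rad.
Bracket: H₀ sin φ sin δ + cos φ cos δ sin H₀ = 1.4758×-0.64546×0.11159 + 0.76380×0.99375×0.99549 = -0.106297 + 0.755603 = 0.649306.
Q̄ = (S₀/π) × [bracket] = (589/π) × 0.649306 = 121.73 W/m².
Ratio Q̄_A / Q̄_B = 219.37 / 121.73 = 1.802.

Q̄_A / Q̄_B ≈ 1.80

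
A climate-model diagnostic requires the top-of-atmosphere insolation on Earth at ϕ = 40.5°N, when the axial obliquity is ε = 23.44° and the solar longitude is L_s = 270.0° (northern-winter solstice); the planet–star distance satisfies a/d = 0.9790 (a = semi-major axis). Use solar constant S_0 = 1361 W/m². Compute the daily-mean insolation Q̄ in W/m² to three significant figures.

Solar declination: sin δ = sin ε · sin L_s = sin 23.44° × sin 270.0° = -0.39779, so δ = -23.440°.
cos h₀ = −tan(+40.5°) tan(-23.440°) = 0.3703, h₀ = 1.1915 rad.
Bracket: h₀ sin ϕ sin δ + cos ϕ cos δ sin h₀ = 1.1915×0.64945×-0.39779 + 0.76041×0.91748×0.92891 = -0.307818 + 0.648064 = 0.340246.
Inverse-square distance factor (a/d)² = 0.9790² = 0.958441.
Q̄ = (S_0/π) × 0.958441 × [bracket] = (1361/π) × 0.958441 × 0.340246 = 141.3 W/m².

Q̄ ≈ 141 W/m²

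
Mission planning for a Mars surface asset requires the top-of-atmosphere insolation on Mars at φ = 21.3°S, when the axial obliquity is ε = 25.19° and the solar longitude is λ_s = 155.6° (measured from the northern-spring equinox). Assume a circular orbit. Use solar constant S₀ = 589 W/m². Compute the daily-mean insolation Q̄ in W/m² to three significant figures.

Q̄ ≈ 154 W/m²

Solar declination: sin δ = sin ε · sin λ_s = sin 25.19° × sin 155.6° = 0.17583, so δ = +10.127°.
cos H₀ = −tan(-21.3°) tan(+10.127°) = 0.0696, H₀ = 1.5011 rad.
Bracket: H₀ sin φ sin δ + cos φ cos δ sin H₀ = 1.5011×-0.36325×0.17583 + 0.93169×0.98442×0.99757 = -0.095876 + 0.914946 = 0.819070.
Q̄ = (S₀/π) × [bracket] = (589/π) × 0.819070 = 153.6 W/m².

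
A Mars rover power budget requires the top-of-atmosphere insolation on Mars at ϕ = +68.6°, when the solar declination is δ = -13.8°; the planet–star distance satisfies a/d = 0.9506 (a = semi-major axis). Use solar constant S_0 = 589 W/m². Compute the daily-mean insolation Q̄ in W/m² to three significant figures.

cos h₀ = −tan(+68.6°) tan(-13.800°) = 0.6268, h₀ = 0.8934 rad.
Bracket: h₀ sin ϕ sin δ + cos ϕ cos δ sin h₀ = 0.8934×0.93106×-0.23853 + 0.36488×0.97113×0.77921 = -0.198411 + 0.276110 = 0.077699.
Inverse-square distance factor (a/d)² = 0.9506² = 0.903640.
Q̄ = (S_0/π) × 0.903640 × [bracket] = (589/π) × 0.903640 × 0.077699 = 13.16 W/m².

Q̄ ≈ 13.2 W/m²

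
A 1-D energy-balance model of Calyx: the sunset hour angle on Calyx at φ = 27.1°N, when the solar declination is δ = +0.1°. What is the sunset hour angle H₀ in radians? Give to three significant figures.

H₀ = 1.57 rad

cos H₀ = −tan φ · tan δ = −tan(+27.1°) × tan(+0.100°) = -0.0009, so H₀ = 1.5717 rad = 90.05°.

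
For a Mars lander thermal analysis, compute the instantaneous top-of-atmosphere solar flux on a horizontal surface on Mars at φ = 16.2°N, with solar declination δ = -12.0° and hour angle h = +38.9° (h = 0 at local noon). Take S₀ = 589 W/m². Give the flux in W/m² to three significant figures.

cos θ_z = sin φ sin δ + cos φ cos δ cos h = -0.058006 + 0.731011 = 0.673005.
Flux = S₀ · cos θ_z = 589 × 0.673005 = 396.4 W/m².

396 W/m²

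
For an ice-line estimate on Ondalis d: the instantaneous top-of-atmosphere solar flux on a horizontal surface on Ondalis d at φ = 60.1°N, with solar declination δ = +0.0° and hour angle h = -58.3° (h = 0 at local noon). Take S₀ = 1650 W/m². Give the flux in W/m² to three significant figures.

432 W/m²

cos θ_z = sin φ sin δ + cos φ cos δ cos h = 0.000000 + 0.261941 = 0.261941.
Flux = S₀ · cos θ_z = 1650 × 0.261941 = 432.2 W/m².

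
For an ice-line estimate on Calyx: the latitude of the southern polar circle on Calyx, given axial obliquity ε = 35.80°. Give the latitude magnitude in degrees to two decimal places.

54.20°

The polar circle is the lowest latitude that experiences at least one full rotation of continuous darkness at the northern-summer solstice; it lies at |ϕ| = 90° − ε = 90° − 35.80° = 54.20°.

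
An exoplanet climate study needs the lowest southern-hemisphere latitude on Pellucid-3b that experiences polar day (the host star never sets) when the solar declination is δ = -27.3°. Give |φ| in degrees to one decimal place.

|φ| = 62.7°

Polar day requires cos H₀ = −tan φ tan δ ≤ −1, i.e. tan φ tan δ ≥ 1.
The boundary is |tan φ| · |tan δ| = 1, so |φ| = 90° − |δ| = 90° − 27.3° = 62.7° in the southern hemisphere.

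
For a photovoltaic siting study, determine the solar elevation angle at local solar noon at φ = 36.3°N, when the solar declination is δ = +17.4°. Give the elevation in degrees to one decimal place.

71.1°

At local noon the hour angle is zero, so the zenith angle equals |φ − δ| = |+36.3° − (+17.400°)| = 18.900°.
Elevation = 90° − 18.900° = 71.1°.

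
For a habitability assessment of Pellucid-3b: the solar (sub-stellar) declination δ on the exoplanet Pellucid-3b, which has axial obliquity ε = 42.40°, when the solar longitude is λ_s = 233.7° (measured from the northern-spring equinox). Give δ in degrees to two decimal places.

sin δ = sin ε · sin λ_s = sin 42.40° × sin 233.7° = -0.543439.
δ = arcsin(-0.543439) = -32.92°.

δ = -32.92°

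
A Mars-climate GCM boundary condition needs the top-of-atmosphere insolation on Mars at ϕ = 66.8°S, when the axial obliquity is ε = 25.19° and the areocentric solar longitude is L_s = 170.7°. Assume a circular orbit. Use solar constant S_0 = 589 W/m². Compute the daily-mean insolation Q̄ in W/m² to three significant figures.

sin δ = sin 25.19° × sin 170.7° = 0.06878, so δ = +3.944°.
cos h₀ = −tan(-66.8°) tan(+3.944°) = 0.1609, h₀ = 1.4092 rad.
Bracket: h₀ sin ϕ sin δ + cos ϕ cos δ sin h₀ = 1.4092×-0.91914×0.06878 + 0.39394×0.99763×0.98698 = -0.089087 + 0.387889 = 0.298802.
Q̄ = (S_0/π) × [bracket] = (589/π) × 0.298802 = 56.02 W/m².

Q̄ ≈ 56.0 W/m²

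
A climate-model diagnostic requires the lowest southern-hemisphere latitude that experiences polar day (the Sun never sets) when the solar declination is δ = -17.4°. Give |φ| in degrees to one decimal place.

|φ| = 72.6°

Polar day requires cos H₀ = −tan φ tan δ ≤ −1, i.e. tan φ tan δ ≥ 1.
The boundary is |tan φ| · |tan δ| = 1, so |φ| = 90° − |δ| = 90° − 17.4° = 72.6° in the southern hemisphere.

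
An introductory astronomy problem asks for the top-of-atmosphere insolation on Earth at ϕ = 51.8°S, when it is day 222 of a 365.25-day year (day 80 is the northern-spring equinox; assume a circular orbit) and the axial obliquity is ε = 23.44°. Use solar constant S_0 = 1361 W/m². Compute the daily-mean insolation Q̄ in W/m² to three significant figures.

Q̄ ≈ 137 W/m²

Solar longitude: L_s = 360° × (222 − 80)/365.25 = 139.959°.
sin δ = sin 23.44° × sin 139.959° = 0.25591, so δ = +14.828°.
cos h₀ = −tan(-51.8°) tan(+14.828°) = 0.3364, h₀ = 1.2277 rad.
Bracket: h₀ sin ϕ sin δ + cos ϕ cos δ sin h₀ = 1.2277×-0.78586×0.25591 + 0.61841×0.96670×0.94172 = -0.246902 + 0.562976 = 0.316074.
Q̄ = (S_0/π) × [bracket] = (1361/π) × 0.316074 = 136.9 W/m².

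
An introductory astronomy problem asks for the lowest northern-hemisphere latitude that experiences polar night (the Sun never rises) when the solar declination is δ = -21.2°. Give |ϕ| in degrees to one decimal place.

Polar night requires cos h₀ = −tan ϕ tan δ ≥ 1, i.e. tan ϕ tan δ ≤ −1.
The boundary is |tan ϕ| · |tan δ| = 1, so |ϕ| = 90° − |δ| = 90° − 21.2° = 68.8° in the northern hemisphere.

|ϕ| = 68.8°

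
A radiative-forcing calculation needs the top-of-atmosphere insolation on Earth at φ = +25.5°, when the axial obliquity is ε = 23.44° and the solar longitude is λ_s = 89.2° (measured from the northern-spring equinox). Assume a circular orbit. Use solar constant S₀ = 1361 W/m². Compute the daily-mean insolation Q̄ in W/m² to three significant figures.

Solar declination: sin δ = sin ε · sin λ_s = sin 23.44° × sin 89.2° = 0.39775, so δ = +23.438°.
cos H₀ = −tan(+25.5°) tan(+23.438°) = -0.2068, H₀ = 1.7791 rad.
Bracket: H₀ sin φ sin δ + cos φ cos δ sin H₀ = 1.7791×0.43051×0.39775 + 0.90259×0.91749×0.97839 = 0.304645 + 0.810222 = 1.114867.
Q̄ = (S₀/π) × [bracket] = (1361/π) × 1.114867 = 483.0 W/m².

Q̄ ≈ 483 W/m²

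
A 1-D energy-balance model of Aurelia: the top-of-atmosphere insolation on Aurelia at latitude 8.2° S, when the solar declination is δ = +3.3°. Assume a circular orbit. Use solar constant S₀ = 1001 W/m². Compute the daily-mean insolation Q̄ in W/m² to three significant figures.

Q̄ ≈ 311 W/m²

cos H₀ = −tan(-8.2°) tan(+3.300°) = 0.0083, H₀ = 1.5625 rad.
Bracket: H₀ sin φ sin δ + cos φ cos δ sin H₀ = 1.5625×-0.14263×0.05756 + 0.98978×0.99834×0.99997 = -0.012828 + 0.988107 = 0.975279.
Q̄ = (S₀/π) × [bracket] = (1001/π) × 0.975279 = 310.8 W/m².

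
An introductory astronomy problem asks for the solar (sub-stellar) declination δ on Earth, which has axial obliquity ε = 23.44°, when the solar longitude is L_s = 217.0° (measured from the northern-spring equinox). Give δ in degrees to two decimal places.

δ = -13.85°

sin δ = sin ε · sin L_s = sin 23.44° × sin 217.0° = -0.239395.
δ = arcsin(-0.239395) = -13.85°.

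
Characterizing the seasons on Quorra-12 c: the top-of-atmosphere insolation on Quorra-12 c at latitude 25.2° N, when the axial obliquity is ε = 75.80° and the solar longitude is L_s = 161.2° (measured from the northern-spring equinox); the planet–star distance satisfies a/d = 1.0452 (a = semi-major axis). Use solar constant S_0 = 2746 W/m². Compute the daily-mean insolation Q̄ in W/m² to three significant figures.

Q̄ ≈ 1.03e+03 W/m²

Solar declination: sin δ = sin ε · sin L_s = sin 75.80° × sin 161.2° = 0.31242, so δ = +18.205°.
cos h₀ = −tan(+25.2°) tan(+18.205°) = -0.1548, h₀ = 1.7262 rad.
Bracket: h₀ sin ϕ sin δ + cos ϕ cos δ sin h₀ = 1.7262×0.42578×0.31242 + 0.90483×0.94994×0.98795 = 0.229623 + 0.849177 = 1.078800.
Inverse-square distance factor (a/d)² = 1.0452² = 1.092443.
Q̄ = (S_0/π) × 1.092443 × [bracket] = (2746/π) × 1.092443 × 1.078800 = 1030 W/m².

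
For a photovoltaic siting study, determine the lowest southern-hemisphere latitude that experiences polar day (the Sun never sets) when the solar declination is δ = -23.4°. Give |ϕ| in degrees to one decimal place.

Polar day requires cos h₀ = −tan ϕ tan δ ≤ −1, i.e. tan ϕ tan δ ≥ 1.
The boundary is |tan ϕ| · |tan δ| = 1, so |ϕ| = 90° − |δ| = 90° − 23.4° = 66.6° in the southern hemisphere.

|ϕ| = 66.6°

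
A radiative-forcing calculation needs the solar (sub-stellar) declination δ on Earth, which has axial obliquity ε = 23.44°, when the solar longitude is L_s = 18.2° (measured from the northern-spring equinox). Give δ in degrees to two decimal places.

sin δ = sin ε · sin L_s = sin 23.44° × sin 18.2° = 0.124243.
δ = arcsin(0.124243) = +7.14°.

δ = +7.14°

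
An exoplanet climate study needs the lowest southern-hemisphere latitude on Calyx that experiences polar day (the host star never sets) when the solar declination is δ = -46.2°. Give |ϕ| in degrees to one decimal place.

|ϕ| = 43.8°

Polar day requires cos h₀ = −tan ϕ tan δ ≤ −1, i.e. tan ϕ tan δ ≥ 1.
The boundary is |tan ϕ| · |tan δ| = 1, so |ϕ| = 90° − |δ| = 90° − 46.2° = 43.8° in the southern hemisphere.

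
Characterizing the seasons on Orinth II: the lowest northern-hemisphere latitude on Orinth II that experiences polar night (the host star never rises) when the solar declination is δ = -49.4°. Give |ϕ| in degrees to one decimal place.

Polar night requires cos h₀ = −tan ϕ tan δ ≥ 1, i.e. tan ϕ tan δ ≤ −1.
The boundary is |tan ϕ| · |tan δ| = 1, so |ϕ| = 90° − |δ| = 90° − 49.4° = 40.6° in the northern hemisphere.

|ϕ| = 40.6°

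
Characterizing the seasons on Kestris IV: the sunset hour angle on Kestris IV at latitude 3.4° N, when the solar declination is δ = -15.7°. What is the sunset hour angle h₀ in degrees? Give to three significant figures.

cos h₀ = −tan ϕ · tan δ = −tan(+3.4°) × tan(-15.700°) = 0.0167, so h₀ = 1.5541 rad = 89.04°.

h₀ = 89.0°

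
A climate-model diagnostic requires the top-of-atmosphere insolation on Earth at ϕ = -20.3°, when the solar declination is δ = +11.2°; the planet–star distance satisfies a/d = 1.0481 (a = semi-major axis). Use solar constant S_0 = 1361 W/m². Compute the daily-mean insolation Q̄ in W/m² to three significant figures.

Q̄ ≈ 389 W/m²

cos h₀ = −tan(-20.3°) tan(+11.200°) = 0.0732, h₀ = 1.4975 rad.
Bracket: h₀ sin ϕ sin δ + cos ϕ cos δ sin h₀ = 1.4975×-0.34694×0.19423 + 0.93789×0.98096×0.99731 = -0.100911 + 0.917558 = 0.816647.
Inverse-square distance factor (a/d)² = 1.0481² = 1.098514.
Q̄ = (S_0/π) × 1.098514 × [bracket] = (1361/π) × 1.098514 × 0.816647 = 388.6 W/m².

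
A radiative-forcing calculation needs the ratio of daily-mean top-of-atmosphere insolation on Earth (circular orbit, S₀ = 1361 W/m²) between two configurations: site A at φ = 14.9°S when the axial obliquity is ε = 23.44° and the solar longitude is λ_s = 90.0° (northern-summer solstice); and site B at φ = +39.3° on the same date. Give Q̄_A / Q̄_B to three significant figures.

Q̄_A / Q̄_B ≈ 0.636

— Configuration A (φ=-14.9°):
Solar declination: sin δ = sin ε · sin λ_s = sin 23.44° × sin 90.0° = 0.39779, so δ = +23.440°.
cos H₀ = −tan(-14.9°) tan(+23.440°) = 0.1154, H₀ = 1.4552 rad.
Bracket: H₀ sin φ sin δ + cos φ cos δ sin H₀ = 1.4552×-0.25713×0.39779 + 0.96638×0.91748×0.99332 = -0.148843 + 0.880712 = 0.731869.
Q̄ = (S₀/π) × [bracket] = (1361/π) × 0.731869 = 317.06 W/m².
— Configuration B (φ=+39.3°):
cos H₀ = −tan(+39.3°) tan(+23.440°) = -0.3549, H₀ = 1.9336 rad.
Bracket: H₀ sin φ sin δ + cos φ cos δ sin H₀ = 1.9336×0.63338×0.39779 + 0.77384×0.91748×0.93492 = 0.487175 + 0.663777 = 1.150952.
Q̄ = (S₀/π) × [bracket] = (1361/π) × 1.150952 = 498.62 W/m².
Ratio Q̄_A / Q̄_B = 317.06 / 498.62 = 0.6359.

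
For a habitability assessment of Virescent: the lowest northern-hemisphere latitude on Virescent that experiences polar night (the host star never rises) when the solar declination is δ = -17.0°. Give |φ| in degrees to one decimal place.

|φ| = 73.0°

Polar night requires cos H₀ = −tan φ tan δ ≥ 1, i.e. tan φ tan δ ≤ −1.
The boundary is |tan φ| · |tan δ| = 1, so |φ| = 90° − |δ| = 90° − 17.0° = 73.0° in the northern hemisphere.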